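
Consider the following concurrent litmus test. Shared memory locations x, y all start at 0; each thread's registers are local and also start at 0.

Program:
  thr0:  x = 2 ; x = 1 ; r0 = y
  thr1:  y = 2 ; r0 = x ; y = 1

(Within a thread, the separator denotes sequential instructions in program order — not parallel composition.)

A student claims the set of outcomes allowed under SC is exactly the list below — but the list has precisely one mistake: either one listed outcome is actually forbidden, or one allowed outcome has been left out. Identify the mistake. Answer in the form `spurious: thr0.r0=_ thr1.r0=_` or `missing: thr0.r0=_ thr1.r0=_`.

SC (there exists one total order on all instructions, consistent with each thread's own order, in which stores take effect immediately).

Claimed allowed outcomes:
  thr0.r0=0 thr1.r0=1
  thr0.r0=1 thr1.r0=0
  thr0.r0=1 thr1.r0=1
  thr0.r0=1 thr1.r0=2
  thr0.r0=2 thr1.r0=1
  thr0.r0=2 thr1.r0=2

missing: thr0.r0=2 thr1.r0=0

outcome vector order: (thr0.r0,thr1.r0)
under SC → 01; 10; 11; 12; 20; 21; 22
SC∖claimed = {20}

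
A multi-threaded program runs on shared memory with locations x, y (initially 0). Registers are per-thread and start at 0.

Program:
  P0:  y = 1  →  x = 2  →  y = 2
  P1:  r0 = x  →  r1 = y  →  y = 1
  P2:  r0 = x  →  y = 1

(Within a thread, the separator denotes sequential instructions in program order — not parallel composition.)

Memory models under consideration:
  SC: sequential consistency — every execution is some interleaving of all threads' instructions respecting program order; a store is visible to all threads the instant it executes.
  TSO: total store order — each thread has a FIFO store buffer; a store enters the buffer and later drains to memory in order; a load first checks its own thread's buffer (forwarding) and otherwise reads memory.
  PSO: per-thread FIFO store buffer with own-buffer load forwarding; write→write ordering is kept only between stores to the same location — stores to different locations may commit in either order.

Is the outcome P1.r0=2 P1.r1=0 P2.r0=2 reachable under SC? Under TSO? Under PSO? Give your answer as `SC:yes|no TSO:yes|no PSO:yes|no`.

outcome vector order: (P1.r0,P1.r1,P2.r0)
SC: 10 outcomes — {(0,0,0), (0,0,2), (0,1,0), (0,1,2), (0,2,0), (0,2,2), (2,1,0), (2,1,2), (2,2,0), (2,2,2)}
TSO: 10 outcomes — {(0,0,0), (0,0,2), (0,1,0), (0,1,2), (0,2,0), (0,2,2), (2,1,0), (2,1,2), (2,2,0), (2,2,2)}
PSO: 12 outcomes — {(0,0,0), (0,0,2), (0,1,0), (0,1,2), (0,2,0), (0,2,2), (2,0,0), (2,0,2), (2,1,0), (2,1,2), (2,2,0), (2,2,2)}
target (2,0,2) ∈ {PSO}

SC:no TSO:no PSO:yes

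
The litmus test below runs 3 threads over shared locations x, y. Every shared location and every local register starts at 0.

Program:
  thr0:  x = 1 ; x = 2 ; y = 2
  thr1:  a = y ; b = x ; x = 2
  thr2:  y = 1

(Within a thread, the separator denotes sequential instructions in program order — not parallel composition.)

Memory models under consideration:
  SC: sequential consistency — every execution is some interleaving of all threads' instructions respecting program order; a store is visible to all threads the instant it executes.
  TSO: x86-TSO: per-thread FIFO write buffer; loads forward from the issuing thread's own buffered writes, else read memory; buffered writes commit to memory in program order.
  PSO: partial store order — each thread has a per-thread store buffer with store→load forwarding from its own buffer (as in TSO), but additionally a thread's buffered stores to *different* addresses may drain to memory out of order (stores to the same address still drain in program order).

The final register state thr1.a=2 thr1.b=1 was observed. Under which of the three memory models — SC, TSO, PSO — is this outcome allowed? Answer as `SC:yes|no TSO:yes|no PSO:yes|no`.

outcome vector order: (thr1.a,thr1.b)
under SC → 00, 01, 02, 10, 11, 12, 22
under TSO → 00, 01, 02, 10, 11, 12, 22
under PSO → 00, 01, 02, 10, 11, 12, 20, 21, 22
target 21 ∈ {PSO}

SC:no TSO:no PSO:yes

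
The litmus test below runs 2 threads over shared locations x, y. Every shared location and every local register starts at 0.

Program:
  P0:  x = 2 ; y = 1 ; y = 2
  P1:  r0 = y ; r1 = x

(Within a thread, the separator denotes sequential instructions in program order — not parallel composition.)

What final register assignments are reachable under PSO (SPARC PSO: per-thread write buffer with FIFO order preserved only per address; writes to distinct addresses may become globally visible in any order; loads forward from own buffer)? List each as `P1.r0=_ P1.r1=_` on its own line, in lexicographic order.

outcome vector order: (P1.r0,P1.r1)
|PSO outcomes| = 6

P1.r0=0 P1.r1=0
P1.r0=0 P1.r1=2
P1.r0=1 P1.r1=0
P1.r0=1 P1.r1=2
P1.r0=2 P1.r1=0
P1.r0=2 P1.r1=2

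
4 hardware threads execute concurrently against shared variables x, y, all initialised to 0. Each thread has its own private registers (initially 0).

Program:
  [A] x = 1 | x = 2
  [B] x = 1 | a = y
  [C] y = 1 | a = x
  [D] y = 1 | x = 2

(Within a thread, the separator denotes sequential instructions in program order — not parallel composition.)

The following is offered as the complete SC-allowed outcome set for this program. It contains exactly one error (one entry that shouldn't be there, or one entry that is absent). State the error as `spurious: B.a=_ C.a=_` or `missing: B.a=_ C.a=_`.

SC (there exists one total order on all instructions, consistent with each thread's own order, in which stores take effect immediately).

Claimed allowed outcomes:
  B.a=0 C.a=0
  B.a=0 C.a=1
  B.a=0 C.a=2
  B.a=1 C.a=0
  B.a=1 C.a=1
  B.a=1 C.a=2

outcome vector order: (B.a,C.a)
[SC] allowed = {(0,1) (0,2) (1,0) (1,1) (1,2)}
claimed∖SC = {(0,0)}

spurious: B.a=0 C.a=0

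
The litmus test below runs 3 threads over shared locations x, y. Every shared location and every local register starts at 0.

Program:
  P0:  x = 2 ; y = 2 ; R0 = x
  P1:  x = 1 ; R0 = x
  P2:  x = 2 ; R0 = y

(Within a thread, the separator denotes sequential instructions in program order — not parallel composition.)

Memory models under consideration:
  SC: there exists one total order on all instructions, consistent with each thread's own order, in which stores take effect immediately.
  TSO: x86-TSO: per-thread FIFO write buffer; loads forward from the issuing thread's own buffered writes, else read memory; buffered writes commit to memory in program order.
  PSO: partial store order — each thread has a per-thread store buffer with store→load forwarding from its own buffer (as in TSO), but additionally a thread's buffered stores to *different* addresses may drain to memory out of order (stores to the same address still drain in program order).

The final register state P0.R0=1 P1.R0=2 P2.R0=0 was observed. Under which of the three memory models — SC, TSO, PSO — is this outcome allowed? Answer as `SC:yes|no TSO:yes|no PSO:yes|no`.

outcome vector order: (P0.R0,P1.R0,P2.R0)
SC: 7 outcomes — {1/1/0; 1/1/2; 1/2/2; 2/1/0; 2/1/2; 2/2/0; 2/2/2}
TSO: 8 outcomes — {1/1/0; 1/1/2; 1/2/0; 1/2/2; 2/1/0; 2/1/2; 2/2/0; 2/2/2}
PSO: 8 outcomes — {1/1/0; 1/1/2; 1/2/0; 1/2/2; 2/1/0; 2/1/2; 2/2/0; 2/2/2}
target 1/2/0 ∈ {TSO,PSO}

SC:no TSO:yes PSO:yes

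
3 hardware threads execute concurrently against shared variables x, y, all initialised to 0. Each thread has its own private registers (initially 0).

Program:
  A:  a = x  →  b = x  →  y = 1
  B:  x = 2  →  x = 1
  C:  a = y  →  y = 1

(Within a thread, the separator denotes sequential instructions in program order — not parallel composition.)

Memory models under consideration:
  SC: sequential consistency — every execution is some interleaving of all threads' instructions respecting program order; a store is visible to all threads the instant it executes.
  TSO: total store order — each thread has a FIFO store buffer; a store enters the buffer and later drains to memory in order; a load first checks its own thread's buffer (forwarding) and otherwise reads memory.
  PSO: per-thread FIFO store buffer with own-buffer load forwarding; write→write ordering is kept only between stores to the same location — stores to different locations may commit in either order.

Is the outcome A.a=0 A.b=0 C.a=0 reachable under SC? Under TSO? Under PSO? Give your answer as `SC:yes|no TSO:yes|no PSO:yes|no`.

SC:yes TSO:yes PSO:yes

outcome vector order: (A.a,A.b,C.a)
SC: 12 outcomes — {(0,0,0) (0,0,1) (0,1,0) (0,1,1) (0,2,0) (0,2,1) (1,1,0) (1,1,1) (2,1,0) (2,1,1) (2,2,0) (2,2,1)}
TSO: 12 outcomes — {(0,0,0) (0,0,1) (0,1,0) (0,1,1) (0,2,0) (0,2,1) (1,1,0) (1,1,1) (2,1,0) (2,1,1) (2,2,0) (2,2,1)}
PSO: 12 outcomes — {(0,0,0) (0,0,1) (0,1,0) (0,1,1) (0,2,0) (0,2,1) (1,1,0) (1,1,1) (2,1,0) (2,1,1) (2,2,0) (2,2,1)}
target (0,0,0) ∈ {SC,TSO,PSO}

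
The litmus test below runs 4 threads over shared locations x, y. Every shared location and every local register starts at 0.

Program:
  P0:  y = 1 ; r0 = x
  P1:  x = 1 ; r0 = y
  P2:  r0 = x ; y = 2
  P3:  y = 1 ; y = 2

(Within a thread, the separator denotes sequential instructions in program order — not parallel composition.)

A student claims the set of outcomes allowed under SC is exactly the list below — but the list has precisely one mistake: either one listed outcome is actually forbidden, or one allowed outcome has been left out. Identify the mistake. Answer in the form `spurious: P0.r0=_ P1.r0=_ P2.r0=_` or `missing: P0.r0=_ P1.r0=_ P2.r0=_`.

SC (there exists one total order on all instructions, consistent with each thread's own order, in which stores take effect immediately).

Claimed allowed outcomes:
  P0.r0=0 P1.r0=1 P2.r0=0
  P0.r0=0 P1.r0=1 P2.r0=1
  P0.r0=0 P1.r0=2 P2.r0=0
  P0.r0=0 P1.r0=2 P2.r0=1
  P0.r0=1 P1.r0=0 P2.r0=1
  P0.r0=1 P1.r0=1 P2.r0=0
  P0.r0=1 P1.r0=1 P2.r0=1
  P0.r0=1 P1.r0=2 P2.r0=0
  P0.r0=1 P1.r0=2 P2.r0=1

outcome vector order: (P0.r0,P1.r0,P2.r0)
[SC] allowed = {(0,1,0); (0,1,1); (0,2,0); (0,2,1); (1,0,0); (1,0,1); (1,1,0); (1,1,1); (1,2,0); (1,2,1)}
SC∖claimed = {(1,0,0)}

missing: P0.r0=1 P1.r0=0 P2.r0=0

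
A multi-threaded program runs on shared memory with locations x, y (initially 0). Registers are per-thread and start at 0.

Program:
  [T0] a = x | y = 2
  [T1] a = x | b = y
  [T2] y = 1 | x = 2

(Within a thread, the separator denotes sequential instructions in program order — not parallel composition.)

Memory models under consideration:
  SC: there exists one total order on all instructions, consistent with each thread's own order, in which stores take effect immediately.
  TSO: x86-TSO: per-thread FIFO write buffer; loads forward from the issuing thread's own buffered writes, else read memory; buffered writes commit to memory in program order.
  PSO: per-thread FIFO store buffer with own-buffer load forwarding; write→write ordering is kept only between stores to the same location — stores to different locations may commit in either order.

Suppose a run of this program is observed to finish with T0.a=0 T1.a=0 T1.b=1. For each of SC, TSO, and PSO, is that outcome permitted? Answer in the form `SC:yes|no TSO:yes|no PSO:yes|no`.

SC:yes TSO:yes PSO:yes

outcome vector order: (T0.a,T1.a,T1.b)
under SC → 000, 001, 002, 021, 022, 200, 201, 202, 221, 222
under TSO → 000, 001, 002, 021, 022, 200, 201, 202, 221, 222
under PSO → 000, 001, 002, 020, 021, 022, 200, 201, 202, 220, 221, 222
target 001 ∈ {SC,TSO,PSO}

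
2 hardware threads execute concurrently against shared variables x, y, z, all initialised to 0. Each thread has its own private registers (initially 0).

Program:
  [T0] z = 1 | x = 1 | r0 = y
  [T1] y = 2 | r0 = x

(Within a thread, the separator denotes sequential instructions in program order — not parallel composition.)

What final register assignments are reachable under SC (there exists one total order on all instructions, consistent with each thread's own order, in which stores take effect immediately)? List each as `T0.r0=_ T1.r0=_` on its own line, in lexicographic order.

outcome vector order: (T0.r0,T1.r0)
|SC outcomes| = 3

T0.r0=0 T1.r0=1
T0.r0=2 T1.r0=0
T0.r0=2 T1.r0=1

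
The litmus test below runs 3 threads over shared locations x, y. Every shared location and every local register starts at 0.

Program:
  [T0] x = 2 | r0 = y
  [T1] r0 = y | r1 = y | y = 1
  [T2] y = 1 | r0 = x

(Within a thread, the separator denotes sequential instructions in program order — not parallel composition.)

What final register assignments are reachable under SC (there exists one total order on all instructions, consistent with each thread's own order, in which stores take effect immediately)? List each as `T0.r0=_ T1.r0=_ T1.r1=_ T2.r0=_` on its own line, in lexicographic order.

T0.r0=0 T1.r0=0 T1.r1=0 T2.r0=2
T0.r0=0 T1.r0=0 T1.r1=1 T2.r0=2
T0.r0=0 T1.r0=1 T1.r1=1 T2.r0=2
T0.r0=1 T1.r0=0 T1.r1=0 T2.r0=0
T0.r0=1 T1.r0=0 T1.r1=0 T2.r0=2
T0.r0=1 T1.r0=0 T1.r1=1 T2.r0=0
T0.r0=1 T1.r0=0 T1.r1=1 T2.r0=2
T0.r0=1 T1.r0=1 T1.r1=1 T2.r0=0
T0.r0=1 T1.r0=1 T1.r1=1 T2.r0=2

outcome vector order: (T0.r0,T1.r0,T1.r1,T2.r0)
|SC outcomes| = 9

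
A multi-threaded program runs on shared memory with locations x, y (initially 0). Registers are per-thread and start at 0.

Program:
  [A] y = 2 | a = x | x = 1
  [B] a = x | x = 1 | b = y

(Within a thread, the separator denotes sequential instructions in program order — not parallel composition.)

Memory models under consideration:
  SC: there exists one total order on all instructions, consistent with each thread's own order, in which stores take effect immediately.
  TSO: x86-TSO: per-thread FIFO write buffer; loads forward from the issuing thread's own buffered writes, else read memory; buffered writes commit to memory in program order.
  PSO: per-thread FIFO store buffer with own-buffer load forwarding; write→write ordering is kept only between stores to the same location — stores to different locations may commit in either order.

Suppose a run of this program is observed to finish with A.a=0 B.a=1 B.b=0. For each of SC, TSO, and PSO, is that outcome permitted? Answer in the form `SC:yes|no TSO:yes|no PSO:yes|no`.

outcome vector order: (A.a,B.a,B.b)
under SC → 0/0/2 0/1/2 1/0/0 1/0/2
under TSO → 0/0/0 0/0/2 0/1/2 1/0/0 1/0/2
under PSO → 0/0/0 0/0/2 0/1/0 0/1/2 1/0/0 1/0/2
target 0/1/0 ∈ {PSO}

SC:no TSO:no PSO:yes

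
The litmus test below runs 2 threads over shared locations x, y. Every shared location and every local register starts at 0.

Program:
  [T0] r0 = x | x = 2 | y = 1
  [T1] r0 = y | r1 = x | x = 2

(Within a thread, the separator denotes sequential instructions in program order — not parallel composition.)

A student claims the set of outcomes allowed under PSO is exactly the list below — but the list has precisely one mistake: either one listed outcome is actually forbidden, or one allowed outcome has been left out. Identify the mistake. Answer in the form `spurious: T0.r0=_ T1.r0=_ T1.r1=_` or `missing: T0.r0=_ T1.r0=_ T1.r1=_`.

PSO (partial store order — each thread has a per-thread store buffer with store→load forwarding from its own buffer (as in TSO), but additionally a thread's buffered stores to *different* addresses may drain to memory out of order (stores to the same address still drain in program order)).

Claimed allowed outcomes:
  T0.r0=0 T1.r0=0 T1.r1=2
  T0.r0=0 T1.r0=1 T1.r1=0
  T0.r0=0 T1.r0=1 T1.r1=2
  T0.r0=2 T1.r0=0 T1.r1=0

outcome vector order: (T0.r0,T1.r0,T1.r1)
PSO: 5 outcomes — {(0,0,0), (0,0,2), (0,1,0), (0,1,2), (2,0,0)}
PSO∖claimed = {(0,0,0)}

missing: T0.r0=0 T1.r0=0 T1.r1=0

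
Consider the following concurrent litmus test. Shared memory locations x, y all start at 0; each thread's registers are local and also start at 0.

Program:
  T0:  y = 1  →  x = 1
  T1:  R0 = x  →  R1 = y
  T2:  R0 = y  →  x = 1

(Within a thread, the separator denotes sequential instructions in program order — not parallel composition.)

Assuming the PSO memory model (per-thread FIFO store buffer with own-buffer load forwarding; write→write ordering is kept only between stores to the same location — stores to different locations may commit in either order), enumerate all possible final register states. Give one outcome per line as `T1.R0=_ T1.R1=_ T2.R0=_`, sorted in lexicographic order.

outcome vector order: (T1.R0,T1.R1,T2.R0)
|PSO outcomes| = 8

T1.R0=0 T1.R1=0 T2.R0=0
T1.R0=0 T1.R1=0 T2.R0=1
T1.R0=0 T1.R1=1 T2.R0=0
T1.R0=0 T1.R1=1 T2.R0=1
T1.R0=1 T1.R1=0 T2.R0=0
T1.R0=1 T1.R1=0 T2.R0=1
T1.R0=1 T1.R1=1 T2.R0=0
T1.R0=1 T1.R1=1 T2.R0=1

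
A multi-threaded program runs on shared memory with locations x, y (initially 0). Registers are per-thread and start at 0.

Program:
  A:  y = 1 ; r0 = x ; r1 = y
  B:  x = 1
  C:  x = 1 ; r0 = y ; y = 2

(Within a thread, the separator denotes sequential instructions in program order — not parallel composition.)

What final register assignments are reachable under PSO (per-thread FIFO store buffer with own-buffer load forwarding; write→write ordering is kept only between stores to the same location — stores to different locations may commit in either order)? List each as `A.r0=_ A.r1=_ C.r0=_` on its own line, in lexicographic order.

outcome vector order: (A.r0,A.r1,C.r0)
|PSO outcomes| = 8

A.r0=0 A.r1=1 C.r0=0
A.r0=0 A.r1=1 C.r0=1
A.r0=0 A.r1=2 C.r0=0
A.r0=0 A.r1=2 C.r0=1
A.r0=1 A.r1=1 C.r0=0
A.r0=1 A.r1=1 C.r0=1
A.r0=1 A.r1=2 C.r0=0
A.r0=1 A.r1=2 C.r0=1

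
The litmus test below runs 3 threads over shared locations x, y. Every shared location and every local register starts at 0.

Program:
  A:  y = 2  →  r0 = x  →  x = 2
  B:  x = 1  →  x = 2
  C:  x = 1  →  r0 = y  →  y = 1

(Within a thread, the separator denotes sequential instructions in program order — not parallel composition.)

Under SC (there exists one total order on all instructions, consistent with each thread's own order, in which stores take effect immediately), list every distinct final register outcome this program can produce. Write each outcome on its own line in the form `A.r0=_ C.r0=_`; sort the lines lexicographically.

outcome vector order: (A.r0,C.r0)
|SC outcomes| = 5

A.r0=0 C.r0=2
A.r0=1 C.r0=0
A.r0=1 C.r0=2
A.r0=2 C.r0=0
A.r0=2 C.r0=2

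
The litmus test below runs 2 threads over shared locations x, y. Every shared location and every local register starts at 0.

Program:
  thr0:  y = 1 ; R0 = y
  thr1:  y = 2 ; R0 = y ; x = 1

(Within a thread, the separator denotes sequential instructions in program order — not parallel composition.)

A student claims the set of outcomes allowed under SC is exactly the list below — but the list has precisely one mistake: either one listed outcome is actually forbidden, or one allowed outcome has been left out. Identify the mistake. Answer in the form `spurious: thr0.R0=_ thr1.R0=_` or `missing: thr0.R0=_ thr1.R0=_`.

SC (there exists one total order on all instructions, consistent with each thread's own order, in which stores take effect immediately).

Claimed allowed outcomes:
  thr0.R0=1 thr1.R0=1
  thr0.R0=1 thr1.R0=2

missing: thr0.R0=2 thr1.R0=2

outcome vector order: (thr0.R0,thr1.R0)
[SC] allowed = {<1 1>; <1 2>; <2 2>}
SC∖claimed = {<2 2>}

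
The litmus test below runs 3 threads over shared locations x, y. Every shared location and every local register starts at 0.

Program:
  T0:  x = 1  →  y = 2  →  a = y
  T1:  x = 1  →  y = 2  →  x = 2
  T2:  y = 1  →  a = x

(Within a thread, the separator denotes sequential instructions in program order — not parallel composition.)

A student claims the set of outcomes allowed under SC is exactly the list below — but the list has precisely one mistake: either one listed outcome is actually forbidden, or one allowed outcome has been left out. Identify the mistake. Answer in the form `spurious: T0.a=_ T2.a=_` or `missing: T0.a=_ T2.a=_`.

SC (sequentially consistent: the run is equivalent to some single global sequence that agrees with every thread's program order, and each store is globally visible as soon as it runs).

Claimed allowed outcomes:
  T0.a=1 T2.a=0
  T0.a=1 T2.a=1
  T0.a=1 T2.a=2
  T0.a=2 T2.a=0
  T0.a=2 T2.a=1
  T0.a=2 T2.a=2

outcome vector order: (T0.a,T2.a)
SC: 5 outcomes — {(1,1); (1,2); (2,0); (2,1); (2,2)}
claimed∖SC = {(1,0)}

spurious: T0.a=1 T2.a=0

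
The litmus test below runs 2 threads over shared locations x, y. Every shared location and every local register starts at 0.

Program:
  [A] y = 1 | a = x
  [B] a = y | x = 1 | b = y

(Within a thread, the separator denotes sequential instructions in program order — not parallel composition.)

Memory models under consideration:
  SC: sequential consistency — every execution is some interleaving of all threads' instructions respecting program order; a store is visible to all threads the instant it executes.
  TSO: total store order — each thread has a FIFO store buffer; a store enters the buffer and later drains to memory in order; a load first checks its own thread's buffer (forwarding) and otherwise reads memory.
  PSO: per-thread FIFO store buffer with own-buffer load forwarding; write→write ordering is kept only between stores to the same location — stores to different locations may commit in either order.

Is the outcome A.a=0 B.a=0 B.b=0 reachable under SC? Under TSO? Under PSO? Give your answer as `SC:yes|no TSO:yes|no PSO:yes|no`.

outcome vector order: (A.a,B.a,B.b)
under SC → 001 011 100 101 111
under TSO → 000 001 011 100 101 111
under PSO → 000 001 011 100 101 111
target 000 ∈ {TSO,PSO}

SC:no TSO:yes PSO:yes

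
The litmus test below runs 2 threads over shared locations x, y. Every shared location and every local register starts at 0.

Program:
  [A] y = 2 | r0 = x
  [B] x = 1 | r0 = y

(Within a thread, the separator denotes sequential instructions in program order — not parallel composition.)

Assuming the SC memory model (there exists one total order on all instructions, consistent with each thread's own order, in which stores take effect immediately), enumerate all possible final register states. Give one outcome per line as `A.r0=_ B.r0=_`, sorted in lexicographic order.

A.r0=0 B.r0=2
A.r0=1 B.r0=0
A.r0=1 B.r0=2

outcome vector order: (A.r0,B.r0)
|SC outcomes| = 3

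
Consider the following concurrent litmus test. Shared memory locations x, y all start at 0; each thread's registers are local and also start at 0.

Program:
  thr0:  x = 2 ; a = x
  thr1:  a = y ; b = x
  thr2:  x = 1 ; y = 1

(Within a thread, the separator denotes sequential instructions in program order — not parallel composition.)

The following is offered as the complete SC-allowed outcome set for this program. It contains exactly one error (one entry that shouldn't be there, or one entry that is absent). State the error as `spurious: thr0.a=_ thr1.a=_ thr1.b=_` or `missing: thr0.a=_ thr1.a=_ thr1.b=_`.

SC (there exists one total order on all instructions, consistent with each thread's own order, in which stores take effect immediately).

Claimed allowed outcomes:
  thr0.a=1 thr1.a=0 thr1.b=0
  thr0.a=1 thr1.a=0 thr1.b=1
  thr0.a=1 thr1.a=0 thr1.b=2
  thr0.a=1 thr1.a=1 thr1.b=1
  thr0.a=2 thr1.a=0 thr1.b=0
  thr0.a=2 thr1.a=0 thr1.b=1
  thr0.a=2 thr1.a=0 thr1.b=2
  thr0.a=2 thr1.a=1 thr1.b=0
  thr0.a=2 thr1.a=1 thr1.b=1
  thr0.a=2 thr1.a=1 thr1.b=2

outcome vector order: (thr0.a,thr1.a,thr1.b)
under SC → 100, 101, 102, 111, 200, 201, 202, 211, 212
claimed∖SC = {210}

spurious: thr0.a=2 thr1.a=1 thr1.b=0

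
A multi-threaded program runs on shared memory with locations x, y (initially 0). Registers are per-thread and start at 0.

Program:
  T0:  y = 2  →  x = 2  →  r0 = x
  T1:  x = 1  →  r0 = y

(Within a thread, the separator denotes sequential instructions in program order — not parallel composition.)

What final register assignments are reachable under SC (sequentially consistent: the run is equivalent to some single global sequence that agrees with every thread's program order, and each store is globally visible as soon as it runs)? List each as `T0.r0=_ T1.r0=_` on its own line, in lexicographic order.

outcome vector order: (T0.r0,T1.r0)
|SC outcomes| = 3

T0.r0=1 T1.r0=2
T0.r0=2 T1.r0=0
T0.r0=2 T1.r0=2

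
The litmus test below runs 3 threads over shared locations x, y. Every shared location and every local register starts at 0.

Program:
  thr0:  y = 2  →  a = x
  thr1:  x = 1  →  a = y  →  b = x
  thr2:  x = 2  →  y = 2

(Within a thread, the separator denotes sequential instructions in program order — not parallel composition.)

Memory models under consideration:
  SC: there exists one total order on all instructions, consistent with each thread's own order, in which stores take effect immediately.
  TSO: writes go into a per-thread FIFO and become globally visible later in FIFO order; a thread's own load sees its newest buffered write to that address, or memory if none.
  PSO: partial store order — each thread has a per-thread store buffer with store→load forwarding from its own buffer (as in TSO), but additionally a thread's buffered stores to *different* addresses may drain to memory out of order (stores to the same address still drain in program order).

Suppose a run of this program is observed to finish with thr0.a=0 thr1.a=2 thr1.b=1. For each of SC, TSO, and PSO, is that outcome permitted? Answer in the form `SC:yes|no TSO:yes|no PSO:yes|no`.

SC:yes TSO:yes PSO:yes

outcome vector order: (thr0.a,thr1.a,thr1.b)
SC: 10 outcomes — {(0,2,1) (0,2,2) (1,0,1) (1,0,2) (1,2,1) (1,2,2) (2,0,1) (2,0,2) (2,2,1) (2,2,2)}
TSO: 12 outcomes — {(0,0,1) (0,0,2) (0,2,1) (0,2,2) (1,0,1) (1,0,2) (1,2,1) (1,2,2) (2,0,1) (2,0,2) (2,2,1) (2,2,2)}
PSO: 12 outcomes — {(0,0,1) (0,0,2) (0,2,1) (0,2,2) (1,0,1) (1,0,2) (1,2,1) (1,2,2) (2,0,1) (2,0,2) (2,2,1) (2,2,2)}
target (0,2,1) ∈ {SC,TSO,PSO}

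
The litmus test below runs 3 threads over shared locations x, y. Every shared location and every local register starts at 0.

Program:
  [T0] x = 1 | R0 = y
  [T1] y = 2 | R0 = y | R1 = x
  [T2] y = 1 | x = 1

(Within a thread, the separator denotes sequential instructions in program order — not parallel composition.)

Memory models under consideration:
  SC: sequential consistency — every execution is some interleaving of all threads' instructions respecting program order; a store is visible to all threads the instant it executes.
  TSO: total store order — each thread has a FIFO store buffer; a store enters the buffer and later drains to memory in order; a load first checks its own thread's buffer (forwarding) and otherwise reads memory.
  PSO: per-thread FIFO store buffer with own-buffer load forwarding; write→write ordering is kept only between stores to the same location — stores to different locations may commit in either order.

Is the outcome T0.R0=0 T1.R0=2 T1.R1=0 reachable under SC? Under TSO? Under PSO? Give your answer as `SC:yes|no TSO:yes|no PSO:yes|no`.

SC:no TSO:yes PSO:yes

outcome vector order: (T0.R0,T1.R0,T1.R1)
SC: 9 outcomes — {<0 1 1>; <0 2 1>; <1 1 0>; <1 1 1>; <1 2 0>; <1 2 1>; <2 1 1>; <2 2 0>; <2 2 1>}
TSO: 12 outcomes — {<0 1 0>; <0 1 1>; <0 2 0>; <0 2 1>; <1 1 0>; <1 1 1>; <1 2 0>; <1 2 1>; <2 1 0>; <2 1 1>; <2 2 0>; <2 2 1>}
PSO: 12 outcomes — {<0 1 0>; <0 1 1>; <0 2 0>; <0 2 1>; <1 1 0>; <1 1 1>; <1 2 0>; <1 2 1>; <2 1 0>; <2 1 1>; <2 2 0>; <2 2 1>}
target <0 2 0> ∈ {TSO,PSO}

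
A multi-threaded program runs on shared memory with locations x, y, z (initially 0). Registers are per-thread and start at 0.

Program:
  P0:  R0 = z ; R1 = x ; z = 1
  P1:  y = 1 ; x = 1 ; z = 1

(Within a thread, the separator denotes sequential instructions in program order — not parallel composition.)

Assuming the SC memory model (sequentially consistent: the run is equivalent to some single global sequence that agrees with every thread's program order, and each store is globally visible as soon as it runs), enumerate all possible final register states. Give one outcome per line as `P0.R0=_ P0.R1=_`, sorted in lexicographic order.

P0.R0=0 P0.R1=0
P0.R0=0 P0.R1=1
P0.R0=1 P0.R1=1

outcome vector order: (P0.R0,P0.R1)
|SC outcomes| = 3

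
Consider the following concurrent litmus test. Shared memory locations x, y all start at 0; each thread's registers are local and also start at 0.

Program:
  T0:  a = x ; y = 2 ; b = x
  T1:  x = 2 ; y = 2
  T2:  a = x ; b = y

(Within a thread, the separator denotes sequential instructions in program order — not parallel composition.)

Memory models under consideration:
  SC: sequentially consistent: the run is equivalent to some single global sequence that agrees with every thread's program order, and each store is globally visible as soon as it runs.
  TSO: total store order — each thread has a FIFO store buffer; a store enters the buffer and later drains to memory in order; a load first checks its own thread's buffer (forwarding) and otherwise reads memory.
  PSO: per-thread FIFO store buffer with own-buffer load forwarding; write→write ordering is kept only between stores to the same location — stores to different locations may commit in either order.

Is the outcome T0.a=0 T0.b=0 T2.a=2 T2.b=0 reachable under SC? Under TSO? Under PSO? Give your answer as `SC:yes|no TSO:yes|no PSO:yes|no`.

SC:no TSO:yes PSO:yes

outcome vector order: (T0.a,T0.b,T2.a,T2.b)
SC: 11 outcomes — {0/0/0/0 0/0/0/2 0/0/2/2 0/2/0/0 0/2/0/2 0/2/2/0 0/2/2/2 2/2/0/0 2/2/0/2 2/2/2/0 2/2/2/2}
TSO: 12 outcomes — {0/0/0/0 0/0/0/2 0/0/2/0 0/0/2/2 0/2/0/0 0/2/0/2 0/2/2/0 0/2/2/2 2/2/0/0 2/2/0/2 2/2/2/0 2/2/2/2}
PSO: 12 outcomes — {0/0/0/0 0/0/0/2 0/0/2/0 0/0/2/2 0/2/0/0 0/2/0/2 0/2/2/0 0/2/2/2 2/2/0/0 2/2/0/2 2/2/2/0 2/2/2/2}
target 0/0/2/0 ∈ {TSO,PSO}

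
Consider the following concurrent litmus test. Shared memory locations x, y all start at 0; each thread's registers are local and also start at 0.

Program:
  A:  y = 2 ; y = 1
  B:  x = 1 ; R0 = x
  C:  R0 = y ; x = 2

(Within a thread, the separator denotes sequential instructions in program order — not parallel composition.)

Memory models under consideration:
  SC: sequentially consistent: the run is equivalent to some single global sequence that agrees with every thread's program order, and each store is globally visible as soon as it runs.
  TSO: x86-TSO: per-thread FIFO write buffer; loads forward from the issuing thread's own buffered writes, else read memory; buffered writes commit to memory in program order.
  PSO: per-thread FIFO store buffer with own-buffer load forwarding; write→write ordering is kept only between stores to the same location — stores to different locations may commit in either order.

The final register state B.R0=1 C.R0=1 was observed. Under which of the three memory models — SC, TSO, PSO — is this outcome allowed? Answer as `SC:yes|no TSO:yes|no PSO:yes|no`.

outcome vector order: (B.R0,C.R0)
[SC] allowed = {<1 0>, <1 1>, <1 2>, <2 0>, <2 1>, <2 2>}
[TSO] allowed = {<1 0>, <1 1>, <1 2>, <2 0>, <2 1>, <2 2>}
[PSO] allowed = {<1 0>, <1 1>, <1 2>, <2 0>, <2 1>, <2 2>}
target <1 1> ∈ {SC,TSO,PSO}

SC:yes TSO:yes PSO:yes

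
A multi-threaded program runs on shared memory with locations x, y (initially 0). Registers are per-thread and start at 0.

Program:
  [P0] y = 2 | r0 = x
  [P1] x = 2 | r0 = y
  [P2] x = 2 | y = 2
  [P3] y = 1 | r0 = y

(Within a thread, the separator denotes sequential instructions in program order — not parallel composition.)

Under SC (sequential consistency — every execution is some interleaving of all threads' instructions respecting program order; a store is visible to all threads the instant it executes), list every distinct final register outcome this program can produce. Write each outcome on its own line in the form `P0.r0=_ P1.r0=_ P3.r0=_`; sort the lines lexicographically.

outcome vector order: (P0.r0,P1.r0,P3.r0)
|SC outcomes| = 10

P0.r0=0 P1.r0=1 P3.r0=1
P0.r0=0 P1.r0=1 P3.r0=2
P0.r0=0 P1.r0=2 P3.r0=1
P0.r0=0 P1.r0=2 P3.r0=2
P0.r0=2 P1.r0=0 P3.r0=1
P0.r0=2 P1.r0=0 P3.r0=2
P0.r0=2 P1.r0=1 P3.r0=1
P0.r0=2 P1.r0=1 P3.r0=2
P0.r0=2 P1.r0=2 P3.r0=1
P0.r0=2 P1.r0=2 P3.r0=2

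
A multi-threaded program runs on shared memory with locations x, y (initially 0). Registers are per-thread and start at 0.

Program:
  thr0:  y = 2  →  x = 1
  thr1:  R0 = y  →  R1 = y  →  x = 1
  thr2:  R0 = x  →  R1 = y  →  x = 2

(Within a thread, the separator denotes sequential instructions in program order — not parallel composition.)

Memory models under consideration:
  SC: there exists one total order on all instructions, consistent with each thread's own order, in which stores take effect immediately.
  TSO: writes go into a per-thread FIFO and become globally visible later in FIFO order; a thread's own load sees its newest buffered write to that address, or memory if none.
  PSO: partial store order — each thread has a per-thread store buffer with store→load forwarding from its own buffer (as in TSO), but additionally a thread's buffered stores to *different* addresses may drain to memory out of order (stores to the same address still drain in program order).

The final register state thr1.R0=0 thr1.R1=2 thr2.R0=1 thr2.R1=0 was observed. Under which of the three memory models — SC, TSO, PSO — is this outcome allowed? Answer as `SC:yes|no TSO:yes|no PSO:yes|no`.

outcome vector order: (thr1.R0,thr1.R1,thr2.R0,thr2.R1)
[SC] allowed = {0000, 0002, 0010, 0012, 0200, 0202, 0212, 2200, 2202, 2212}
[TSO] allowed = {0000, 0002, 0010, 0012, 0200, 0202, 0212, 2200, 2202, 2212}
[PSO] allowed = {0000, 0002, 0010, 0012, 0200, 0202, 0210, 0212, 2200, 2202, 2210, 2212}
target 0210 ∈ {PSO}

SC:no TSO:no PSO:yes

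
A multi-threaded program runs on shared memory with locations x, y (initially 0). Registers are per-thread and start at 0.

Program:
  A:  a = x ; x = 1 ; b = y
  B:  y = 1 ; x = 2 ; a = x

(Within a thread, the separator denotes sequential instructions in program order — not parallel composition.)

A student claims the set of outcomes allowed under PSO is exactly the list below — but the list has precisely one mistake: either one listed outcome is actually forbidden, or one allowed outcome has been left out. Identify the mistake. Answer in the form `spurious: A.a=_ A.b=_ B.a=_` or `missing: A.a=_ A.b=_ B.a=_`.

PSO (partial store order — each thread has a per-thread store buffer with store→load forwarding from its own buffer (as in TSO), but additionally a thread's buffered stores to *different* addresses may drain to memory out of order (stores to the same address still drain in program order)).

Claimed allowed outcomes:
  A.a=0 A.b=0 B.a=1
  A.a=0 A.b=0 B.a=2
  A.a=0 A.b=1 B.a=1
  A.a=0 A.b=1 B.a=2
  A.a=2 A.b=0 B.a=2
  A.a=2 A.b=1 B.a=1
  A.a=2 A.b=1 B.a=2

outcome vector order: (A.a,A.b,B.a)
[PSO] allowed = {001 002 011 012 201 202 211 212}
PSO∖claimed = {201}

missing: A.a=2 A.b=0 B.a=1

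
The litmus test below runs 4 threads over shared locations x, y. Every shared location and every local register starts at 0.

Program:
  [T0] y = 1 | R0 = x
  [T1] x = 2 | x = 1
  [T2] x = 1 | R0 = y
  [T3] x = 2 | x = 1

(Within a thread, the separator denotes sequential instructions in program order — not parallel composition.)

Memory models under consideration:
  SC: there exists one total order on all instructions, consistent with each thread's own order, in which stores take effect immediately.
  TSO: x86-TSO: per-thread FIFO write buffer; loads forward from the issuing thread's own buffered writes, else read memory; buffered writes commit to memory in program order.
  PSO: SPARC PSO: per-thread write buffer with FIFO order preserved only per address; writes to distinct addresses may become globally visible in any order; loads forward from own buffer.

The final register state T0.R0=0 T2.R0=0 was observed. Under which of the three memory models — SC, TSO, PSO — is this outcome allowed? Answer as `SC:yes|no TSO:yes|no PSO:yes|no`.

outcome vector order: (T0.R0,T2.R0)
SC: 5 outcomes — {(0,1), (1,0), (1,1), (2,0), (2,1)}
TSO: 6 outcomes — {(0,0), (0,1), (1,0), (1,1), (2,0), (2,1)}
PSO: 6 outcomes — {(0,0), (0,1), (1,0), (1,1), (2,0), (2,1)}
target (0,0) ∈ {TSO,PSO}

SC:no TSO:yes PSO:yes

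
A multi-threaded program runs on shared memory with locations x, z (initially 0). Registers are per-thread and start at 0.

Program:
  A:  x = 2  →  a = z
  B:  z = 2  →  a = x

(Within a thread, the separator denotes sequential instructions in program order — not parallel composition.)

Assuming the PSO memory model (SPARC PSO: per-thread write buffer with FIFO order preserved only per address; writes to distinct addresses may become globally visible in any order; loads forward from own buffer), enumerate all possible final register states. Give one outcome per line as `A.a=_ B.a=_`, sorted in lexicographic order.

A.a=0 B.a=0
A.a=0 B.a=2
A.a=2 B.a=0
A.a=2 B.a=2

outcome vector order: (A.a,B.a)
|PSO outcomes| = 4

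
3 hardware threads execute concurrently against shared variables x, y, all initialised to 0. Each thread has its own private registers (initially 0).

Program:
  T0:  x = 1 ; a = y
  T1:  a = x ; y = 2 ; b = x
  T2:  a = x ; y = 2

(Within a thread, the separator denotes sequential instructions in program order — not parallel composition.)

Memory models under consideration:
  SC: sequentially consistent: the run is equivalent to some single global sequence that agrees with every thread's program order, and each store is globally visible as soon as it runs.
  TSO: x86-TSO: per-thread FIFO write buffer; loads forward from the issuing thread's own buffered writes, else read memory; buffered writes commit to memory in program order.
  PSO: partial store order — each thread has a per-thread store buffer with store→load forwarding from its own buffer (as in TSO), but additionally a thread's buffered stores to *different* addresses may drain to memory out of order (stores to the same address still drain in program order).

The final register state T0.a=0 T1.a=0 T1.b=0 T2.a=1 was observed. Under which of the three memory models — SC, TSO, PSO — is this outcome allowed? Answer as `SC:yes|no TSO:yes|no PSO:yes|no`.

SC:no TSO:yes PSO:yes

outcome vector order: (T0.a,T1.a,T1.b,T2.a)
[SC] allowed = {0010 0011 0110 0111 2000 2001 2010 2011 2110 2111}
[TSO] allowed = {0000 0001 0010 0011 0110 0111 2000 2001 2010 2011 2110 2111}
[PSO] allowed = {0000 0001 0010 0011 0110 0111 2000 2001 2010 2011 2110 2111}
target 0001 ∈ {TSO,PSO}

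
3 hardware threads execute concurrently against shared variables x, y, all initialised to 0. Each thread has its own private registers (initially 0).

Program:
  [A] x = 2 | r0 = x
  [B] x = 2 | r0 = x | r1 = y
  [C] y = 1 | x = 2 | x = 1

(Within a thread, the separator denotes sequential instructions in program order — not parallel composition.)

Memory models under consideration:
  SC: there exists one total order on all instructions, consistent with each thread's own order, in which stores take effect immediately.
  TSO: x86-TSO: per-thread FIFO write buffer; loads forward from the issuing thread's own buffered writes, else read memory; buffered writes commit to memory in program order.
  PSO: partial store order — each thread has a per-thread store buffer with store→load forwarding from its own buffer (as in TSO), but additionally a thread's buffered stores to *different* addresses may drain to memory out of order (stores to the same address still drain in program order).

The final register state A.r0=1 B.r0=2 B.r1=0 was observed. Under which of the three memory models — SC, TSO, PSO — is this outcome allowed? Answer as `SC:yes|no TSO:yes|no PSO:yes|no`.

SC:yes TSO:yes PSO:yes

outcome vector order: (A.r0,B.r0,B.r1)
SC: 6 outcomes — {(1,1,1), (1,2,0), (1,2,1), (2,1,1), (2,2,0), (2,2,1)}
TSO: 6 outcomes — {(1,1,1), (1,2,0), (1,2,1), (2,1,1), (2,2,0), (2,2,1)}
PSO: 8 outcomes — {(1,1,0), (1,1,1), (1,2,0), (1,2,1), (2,1,0), (2,1,1), (2,2,0), (2,2,1)}
target (1,2,0) ∈ {SC,TSO,PSO}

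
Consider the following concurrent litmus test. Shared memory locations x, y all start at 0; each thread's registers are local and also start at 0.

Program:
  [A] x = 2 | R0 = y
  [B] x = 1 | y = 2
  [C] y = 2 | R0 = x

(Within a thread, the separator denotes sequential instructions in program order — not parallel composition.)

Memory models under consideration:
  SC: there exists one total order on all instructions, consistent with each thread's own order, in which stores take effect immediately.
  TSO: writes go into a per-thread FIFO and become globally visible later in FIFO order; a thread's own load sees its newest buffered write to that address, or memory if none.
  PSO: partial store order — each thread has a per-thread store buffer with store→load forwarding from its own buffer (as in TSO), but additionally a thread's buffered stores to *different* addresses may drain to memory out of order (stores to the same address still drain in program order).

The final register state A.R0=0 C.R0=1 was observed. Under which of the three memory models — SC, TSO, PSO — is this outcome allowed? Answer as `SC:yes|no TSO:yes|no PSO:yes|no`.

SC:yes TSO:yes PSO:yes

outcome vector order: (A.R0,C.R0)
SC: 5 outcomes — {0/1; 0/2; 2/0; 2/1; 2/2}
TSO: 6 outcomes — {0/0; 0/1; 0/2; 2/0; 2/1; 2/2}
PSO: 6 outcomes — {0/0; 0/1; 0/2; 2/0; 2/1; 2/2}
target 0/1 ∈ {SC,TSO,PSO}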